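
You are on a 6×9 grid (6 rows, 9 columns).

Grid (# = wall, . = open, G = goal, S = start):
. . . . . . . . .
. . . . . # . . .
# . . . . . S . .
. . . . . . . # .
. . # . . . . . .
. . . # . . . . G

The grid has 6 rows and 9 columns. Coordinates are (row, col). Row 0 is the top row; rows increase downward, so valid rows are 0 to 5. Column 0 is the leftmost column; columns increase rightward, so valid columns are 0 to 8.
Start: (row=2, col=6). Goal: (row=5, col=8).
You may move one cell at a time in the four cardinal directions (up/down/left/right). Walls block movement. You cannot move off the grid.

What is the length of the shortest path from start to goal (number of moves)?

Answer: Shortest path length: 5

Derivation:
BFS from (row=2, col=6) until reaching (row=5, col=8):
  Distance 0: (row=2, col=6)
  Distance 1: (row=1, col=6), (row=2, col=5), (row=2, col=7), (row=3, col=6)
  Distance 2: (row=0, col=6), (row=1, col=7), (row=2, col=4), (row=2, col=8), (row=3, col=5), (row=4, col=6)
  Distance 3: (row=0, col=5), (row=0, col=7), (row=1, col=4), (row=1, col=8), (row=2, col=3), (row=3, col=4), (row=3, col=8), (row=4, col=5), (row=4, col=7), (row=5, col=6)
  Distance 4: (row=0, col=4), (row=0, col=8), (row=1, col=3), (row=2, col=2), (row=3, col=3), (row=4, col=4), (row=4, col=8), (row=5, col=5), (row=5, col=7)
  Distance 5: (row=0, col=3), (row=1, col=2), (row=2, col=1), (row=3, col=2), (row=4, col=3), (row=5, col=4), (row=5, col=8)  <- goal reached here
One shortest path (5 moves): (row=2, col=6) -> (row=2, col=7) -> (row=2, col=8) -> (row=3, col=8) -> (row=4, col=8) -> (row=5, col=8)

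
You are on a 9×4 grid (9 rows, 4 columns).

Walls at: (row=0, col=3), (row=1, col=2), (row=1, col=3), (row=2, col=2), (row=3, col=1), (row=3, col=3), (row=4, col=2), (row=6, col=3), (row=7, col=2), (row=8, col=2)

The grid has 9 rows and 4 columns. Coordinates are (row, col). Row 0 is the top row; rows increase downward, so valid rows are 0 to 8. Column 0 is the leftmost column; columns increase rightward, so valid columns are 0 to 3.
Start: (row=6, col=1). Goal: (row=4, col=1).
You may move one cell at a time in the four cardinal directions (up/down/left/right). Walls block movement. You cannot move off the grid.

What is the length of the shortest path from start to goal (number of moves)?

Answer: Shortest path length: 2

Derivation:
BFS from (row=6, col=1) until reaching (row=4, col=1):
  Distance 0: (row=6, col=1)
  Distance 1: (row=5, col=1), (row=6, col=0), (row=6, col=2), (row=7, col=1)
  Distance 2: (row=4, col=1), (row=5, col=0), (row=5, col=2), (row=7, col=0), (row=8, col=1)  <- goal reached here
One shortest path (2 moves): (row=6, col=1) -> (row=5, col=1) -> (row=4, col=1)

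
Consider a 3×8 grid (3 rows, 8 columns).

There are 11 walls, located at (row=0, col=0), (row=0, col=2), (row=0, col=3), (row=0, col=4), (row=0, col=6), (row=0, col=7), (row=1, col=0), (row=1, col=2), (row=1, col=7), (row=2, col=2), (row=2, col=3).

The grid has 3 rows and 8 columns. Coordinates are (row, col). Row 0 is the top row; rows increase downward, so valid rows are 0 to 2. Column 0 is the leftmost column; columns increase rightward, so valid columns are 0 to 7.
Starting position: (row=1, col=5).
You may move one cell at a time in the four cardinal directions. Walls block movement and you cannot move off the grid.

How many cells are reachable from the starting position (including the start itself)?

BFS flood-fill from (row=1, col=5):
  Distance 0: (row=1, col=5)
  Distance 1: (row=0, col=5), (row=1, col=4), (row=1, col=6), (row=2, col=5)
  Distance 2: (row=1, col=3), (row=2, col=4), (row=2, col=6)
  Distance 3: (row=2, col=7)
Total reachable: 9 (grid has 13 open cells total)

Answer: Reachable cells: 9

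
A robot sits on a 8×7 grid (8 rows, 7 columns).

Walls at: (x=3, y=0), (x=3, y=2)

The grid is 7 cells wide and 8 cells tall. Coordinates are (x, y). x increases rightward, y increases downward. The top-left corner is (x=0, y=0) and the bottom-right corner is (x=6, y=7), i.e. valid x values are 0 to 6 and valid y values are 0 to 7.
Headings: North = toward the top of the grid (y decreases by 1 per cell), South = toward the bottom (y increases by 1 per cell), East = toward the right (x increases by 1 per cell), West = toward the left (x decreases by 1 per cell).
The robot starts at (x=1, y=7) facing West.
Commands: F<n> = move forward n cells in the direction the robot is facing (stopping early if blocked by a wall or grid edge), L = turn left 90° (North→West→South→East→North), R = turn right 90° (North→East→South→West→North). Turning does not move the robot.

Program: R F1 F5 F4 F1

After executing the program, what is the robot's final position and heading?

Answer: Final position: (x=1, y=0), facing North

Derivation:
Start: (x=1, y=7), facing West
  R: turn right, now facing North
  F1: move forward 1, now at (x=1, y=6)
  F5: move forward 5, now at (x=1, y=1)
  F4: move forward 1/4 (blocked), now at (x=1, y=0)
  F1: move forward 0/1 (blocked), now at (x=1, y=0)
Final: (x=1, y=0), facing North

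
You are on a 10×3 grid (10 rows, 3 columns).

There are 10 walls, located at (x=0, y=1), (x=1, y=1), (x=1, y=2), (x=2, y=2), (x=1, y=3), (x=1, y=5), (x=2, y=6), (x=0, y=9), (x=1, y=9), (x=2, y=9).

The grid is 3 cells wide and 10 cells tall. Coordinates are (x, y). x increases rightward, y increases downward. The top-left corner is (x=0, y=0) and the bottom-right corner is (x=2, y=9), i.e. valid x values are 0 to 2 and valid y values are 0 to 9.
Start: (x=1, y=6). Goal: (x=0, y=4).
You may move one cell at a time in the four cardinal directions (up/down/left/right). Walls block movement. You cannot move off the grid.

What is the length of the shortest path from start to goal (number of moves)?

Answer: Shortest path length: 3

Derivation:
BFS from (x=1, y=6) until reaching (x=0, y=4):
  Distance 0: (x=1, y=6)
  Distance 1: (x=0, y=6), (x=1, y=7)
  Distance 2: (x=0, y=5), (x=0, y=7), (x=2, y=7), (x=1, y=8)
  Distance 3: (x=0, y=4), (x=0, y=8), (x=2, y=8)  <- goal reached here
One shortest path (3 moves): (x=1, y=6) -> (x=0, y=6) -> (x=0, y=5) -> (x=0, y=4)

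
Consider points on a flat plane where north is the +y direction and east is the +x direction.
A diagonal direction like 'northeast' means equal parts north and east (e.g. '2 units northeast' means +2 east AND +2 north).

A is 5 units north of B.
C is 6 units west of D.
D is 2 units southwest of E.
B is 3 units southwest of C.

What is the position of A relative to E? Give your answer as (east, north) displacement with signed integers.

Place E at the origin (east=0, north=0).
  D is 2 units southwest of E: delta (east=-2, north=-2); D at (east=-2, north=-2).
  C is 6 units west of D: delta (east=-6, north=+0); C at (east=-8, north=-2).
  B is 3 units southwest of C: delta (east=-3, north=-3); B at (east=-11, north=-5).
  A is 5 units north of B: delta (east=+0, north=+5); A at (east=-11, north=0).
Therefore A relative to E: (east=-11, north=0).

Answer: A is at (east=-11, north=0) relative to E.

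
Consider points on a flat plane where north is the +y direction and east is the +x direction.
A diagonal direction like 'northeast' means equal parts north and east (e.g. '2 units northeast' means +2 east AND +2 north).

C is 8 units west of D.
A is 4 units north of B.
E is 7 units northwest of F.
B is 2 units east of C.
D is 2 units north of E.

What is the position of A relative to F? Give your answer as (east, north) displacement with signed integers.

Answer: A is at (east=-13, north=13) relative to F.

Derivation:
Place F at the origin (east=0, north=0).
  E is 7 units northwest of F: delta (east=-7, north=+7); E at (east=-7, north=7).
  D is 2 units north of E: delta (east=+0, north=+2); D at (east=-7, north=9).
  C is 8 units west of D: delta (east=-8, north=+0); C at (east=-15, north=9).
  B is 2 units east of C: delta (east=+2, north=+0); B at (east=-13, north=9).
  A is 4 units north of B: delta (east=+0, north=+4); A at (east=-13, north=13).
Therefore A relative to F: (east=-13, north=13).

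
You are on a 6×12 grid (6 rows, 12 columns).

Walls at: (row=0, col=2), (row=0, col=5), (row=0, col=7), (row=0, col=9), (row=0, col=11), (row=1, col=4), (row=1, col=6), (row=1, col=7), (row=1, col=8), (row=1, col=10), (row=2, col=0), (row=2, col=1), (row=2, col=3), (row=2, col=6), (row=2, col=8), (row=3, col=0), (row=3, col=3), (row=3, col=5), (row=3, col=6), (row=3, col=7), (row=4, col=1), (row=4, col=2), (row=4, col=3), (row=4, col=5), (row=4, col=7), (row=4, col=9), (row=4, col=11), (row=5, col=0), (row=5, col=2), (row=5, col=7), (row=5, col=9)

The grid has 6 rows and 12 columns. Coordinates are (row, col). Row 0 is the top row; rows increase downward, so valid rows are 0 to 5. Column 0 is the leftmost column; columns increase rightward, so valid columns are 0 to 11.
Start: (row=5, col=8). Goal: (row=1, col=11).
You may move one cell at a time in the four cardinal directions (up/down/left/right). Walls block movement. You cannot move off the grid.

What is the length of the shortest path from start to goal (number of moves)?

BFS from (row=5, col=8) until reaching (row=1, col=11):
  Distance 0: (row=5, col=8)
  Distance 1: (row=4, col=8)
  Distance 2: (row=3, col=8)
  Distance 3: (row=3, col=9)
  Distance 4: (row=2, col=9), (row=3, col=10)
  Distance 5: (row=1, col=9), (row=2, col=10), (row=3, col=11), (row=4, col=10)
  Distance 6: (row=2, col=11), (row=5, col=10)
  Distance 7: (row=1, col=11), (row=5, col=11)  <- goal reached here
One shortest path (7 moves): (row=5, col=8) -> (row=4, col=8) -> (row=3, col=8) -> (row=3, col=9) -> (row=3, col=10) -> (row=3, col=11) -> (row=2, col=11) -> (row=1, col=11)

Answer: Shortest path length: 7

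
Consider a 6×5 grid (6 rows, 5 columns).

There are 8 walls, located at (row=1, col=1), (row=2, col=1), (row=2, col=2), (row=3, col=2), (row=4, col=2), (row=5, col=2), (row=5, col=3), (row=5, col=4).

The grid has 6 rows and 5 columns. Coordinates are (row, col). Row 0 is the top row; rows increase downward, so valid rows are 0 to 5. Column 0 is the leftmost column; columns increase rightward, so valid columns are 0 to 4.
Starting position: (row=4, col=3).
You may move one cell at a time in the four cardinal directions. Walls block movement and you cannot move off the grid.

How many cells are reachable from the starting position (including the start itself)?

Answer: Reachable cells: 22

Derivation:
BFS flood-fill from (row=4, col=3):
  Distance 0: (row=4, col=3)
  Distance 1: (row=3, col=3), (row=4, col=4)
  Distance 2: (row=2, col=3), (row=3, col=4)
  Distance 3: (row=1, col=3), (row=2, col=4)
  Distance 4: (row=0, col=3), (row=1, col=2), (row=1, col=4)
  Distance 5: (row=0, col=2), (row=0, col=4)
  Distance 6: (row=0, col=1)
  Distance 7: (row=0, col=0)
  Distance 8: (row=1, col=0)
  Distance 9: (row=2, col=0)
  Distance 10: (row=3, col=0)
  Distance 11: (row=3, col=1), (row=4, col=0)
  Distance 12: (row=4, col=1), (row=5, col=0)
  Distance 13: (row=5, col=1)
Total reachable: 22 (grid has 22 open cells total)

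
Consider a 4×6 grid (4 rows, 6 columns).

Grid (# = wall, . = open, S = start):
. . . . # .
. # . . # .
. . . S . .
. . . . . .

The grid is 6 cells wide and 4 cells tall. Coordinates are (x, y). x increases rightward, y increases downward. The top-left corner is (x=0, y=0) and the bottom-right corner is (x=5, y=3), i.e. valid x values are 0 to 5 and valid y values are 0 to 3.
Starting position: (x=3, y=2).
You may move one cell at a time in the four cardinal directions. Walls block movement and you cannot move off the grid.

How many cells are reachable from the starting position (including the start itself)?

Answer: Reachable cells: 21

Derivation:
BFS flood-fill from (x=3, y=2):
  Distance 0: (x=3, y=2)
  Distance 1: (x=3, y=1), (x=2, y=2), (x=4, y=2), (x=3, y=3)
  Distance 2: (x=3, y=0), (x=2, y=1), (x=1, y=2), (x=5, y=2), (x=2, y=3), (x=4, y=3)
  Distance 3: (x=2, y=0), (x=5, y=1), (x=0, y=2), (x=1, y=3), (x=5, y=3)
  Distance 4: (x=1, y=0), (x=5, y=0), (x=0, y=1), (x=0, y=3)
  Distance 5: (x=0, y=0)
Total reachable: 21 (grid has 21 open cells total)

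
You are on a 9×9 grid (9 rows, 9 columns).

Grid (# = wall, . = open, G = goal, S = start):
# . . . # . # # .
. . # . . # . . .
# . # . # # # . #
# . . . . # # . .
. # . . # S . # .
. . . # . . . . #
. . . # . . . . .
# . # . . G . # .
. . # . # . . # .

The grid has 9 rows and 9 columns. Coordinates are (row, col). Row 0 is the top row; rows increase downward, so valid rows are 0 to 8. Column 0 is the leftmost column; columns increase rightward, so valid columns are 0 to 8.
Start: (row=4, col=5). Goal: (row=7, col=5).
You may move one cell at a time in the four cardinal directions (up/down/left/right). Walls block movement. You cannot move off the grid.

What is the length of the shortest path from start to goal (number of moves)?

Answer: Shortest path length: 3

Derivation:
BFS from (row=4, col=5) until reaching (row=7, col=5):
  Distance 0: (row=4, col=5)
  Distance 1: (row=4, col=6), (row=5, col=5)
  Distance 2: (row=5, col=4), (row=5, col=6), (row=6, col=5)
  Distance 3: (row=5, col=7), (row=6, col=4), (row=6, col=6), (row=7, col=5)  <- goal reached here
One shortest path (3 moves): (row=4, col=5) -> (row=5, col=5) -> (row=6, col=5) -> (row=7, col=5)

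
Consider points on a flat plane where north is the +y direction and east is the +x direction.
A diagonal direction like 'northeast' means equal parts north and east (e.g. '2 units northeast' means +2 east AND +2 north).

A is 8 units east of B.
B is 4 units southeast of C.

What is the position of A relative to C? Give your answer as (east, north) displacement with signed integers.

Place C at the origin (east=0, north=0).
  B is 4 units southeast of C: delta (east=+4, north=-4); B at (east=4, north=-4).
  A is 8 units east of B: delta (east=+8, north=+0); A at (east=12, north=-4).
Therefore A relative to C: (east=12, north=-4).

Answer: A is at (east=12, north=-4) relative to C.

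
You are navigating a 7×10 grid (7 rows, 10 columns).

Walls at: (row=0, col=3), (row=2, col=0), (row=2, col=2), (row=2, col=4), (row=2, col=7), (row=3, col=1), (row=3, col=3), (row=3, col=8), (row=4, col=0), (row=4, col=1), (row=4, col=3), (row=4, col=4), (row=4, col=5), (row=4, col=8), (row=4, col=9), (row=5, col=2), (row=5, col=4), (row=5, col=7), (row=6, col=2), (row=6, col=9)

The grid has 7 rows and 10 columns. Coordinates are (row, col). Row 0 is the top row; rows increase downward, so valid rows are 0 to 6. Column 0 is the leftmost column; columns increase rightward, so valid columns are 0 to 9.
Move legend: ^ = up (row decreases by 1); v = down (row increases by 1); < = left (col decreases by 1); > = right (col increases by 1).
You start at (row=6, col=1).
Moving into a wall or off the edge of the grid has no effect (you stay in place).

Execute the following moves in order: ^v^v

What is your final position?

Answer: Final position: (row=6, col=1)

Derivation:
Start: (row=6, col=1)
  ^ (up): (row=6, col=1) -> (row=5, col=1)
  v (down): (row=5, col=1) -> (row=6, col=1)
  ^ (up): (row=6, col=1) -> (row=5, col=1)
  v (down): (row=5, col=1) -> (row=6, col=1)
Final: (row=6, col=1)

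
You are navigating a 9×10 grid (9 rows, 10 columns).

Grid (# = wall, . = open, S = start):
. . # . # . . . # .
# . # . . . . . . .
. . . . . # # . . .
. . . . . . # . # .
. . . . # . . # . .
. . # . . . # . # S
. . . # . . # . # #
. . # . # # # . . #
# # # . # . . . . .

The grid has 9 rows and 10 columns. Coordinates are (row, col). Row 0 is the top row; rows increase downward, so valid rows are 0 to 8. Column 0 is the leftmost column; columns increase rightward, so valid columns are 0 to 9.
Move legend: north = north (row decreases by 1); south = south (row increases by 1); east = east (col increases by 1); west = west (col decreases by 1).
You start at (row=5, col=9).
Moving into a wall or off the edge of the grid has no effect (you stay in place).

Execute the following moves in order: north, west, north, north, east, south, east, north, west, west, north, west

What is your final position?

Answer: Final position: (row=4, col=8)

Derivation:
Start: (row=5, col=9)
  north (north): (row=5, col=9) -> (row=4, col=9)
  west (west): (row=4, col=9) -> (row=4, col=8)
  north (north): blocked, stay at (row=4, col=8)
  north (north): blocked, stay at (row=4, col=8)
  east (east): (row=4, col=8) -> (row=4, col=9)
  south (south): (row=4, col=9) -> (row=5, col=9)
  east (east): blocked, stay at (row=5, col=9)
  north (north): (row=5, col=9) -> (row=4, col=9)
  west (west): (row=4, col=9) -> (row=4, col=8)
  west (west): blocked, stay at (row=4, col=8)
  north (north): blocked, stay at (row=4, col=8)
  west (west): blocked, stay at (row=4, col=8)
Final: (row=4, col=8)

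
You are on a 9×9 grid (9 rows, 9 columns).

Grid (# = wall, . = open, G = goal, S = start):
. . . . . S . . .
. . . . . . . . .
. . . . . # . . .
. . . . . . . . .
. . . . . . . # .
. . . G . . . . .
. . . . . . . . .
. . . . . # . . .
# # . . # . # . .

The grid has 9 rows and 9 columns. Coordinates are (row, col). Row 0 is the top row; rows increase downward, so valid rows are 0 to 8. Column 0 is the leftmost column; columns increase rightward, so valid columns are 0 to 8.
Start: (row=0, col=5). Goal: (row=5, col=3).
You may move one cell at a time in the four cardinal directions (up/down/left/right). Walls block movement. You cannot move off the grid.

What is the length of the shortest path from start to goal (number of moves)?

Answer: Shortest path length: 7

Derivation:
BFS from (row=0, col=5) until reaching (row=5, col=3):
  Distance 0: (row=0, col=5)
  Distance 1: (row=0, col=4), (row=0, col=6), (row=1, col=5)
  Distance 2: (row=0, col=3), (row=0, col=7), (row=1, col=4), (row=1, col=6)
  Distance 3: (row=0, col=2), (row=0, col=8), (row=1, col=3), (row=1, col=7), (row=2, col=4), (row=2, col=6)
  Distance 4: (row=0, col=1), (row=1, col=2), (row=1, col=8), (row=2, col=3), (row=2, col=7), (row=3, col=4), (row=3, col=6)
  Distance 5: (row=0, col=0), (row=1, col=1), (row=2, col=2), (row=2, col=8), (row=3, col=3), (row=3, col=5), (row=3, col=7), (row=4, col=4), (row=4, col=6)
  Distance 6: (row=1, col=0), (row=2, col=1), (row=3, col=2), (row=3, col=8), (row=4, col=3), (row=4, col=5), (row=5, col=4), (row=5, col=6)
  Distance 7: (row=2, col=0), (row=3, col=1), (row=4, col=2), (row=4, col=8), (row=5, col=3), (row=5, col=5), (row=5, col=7), (row=6, col=4), (row=6, col=6)  <- goal reached here
One shortest path (7 moves): (row=0, col=5) -> (row=0, col=4) -> (row=0, col=3) -> (row=1, col=3) -> (row=2, col=3) -> (row=3, col=3) -> (row=4, col=3) -> (row=5, col=3)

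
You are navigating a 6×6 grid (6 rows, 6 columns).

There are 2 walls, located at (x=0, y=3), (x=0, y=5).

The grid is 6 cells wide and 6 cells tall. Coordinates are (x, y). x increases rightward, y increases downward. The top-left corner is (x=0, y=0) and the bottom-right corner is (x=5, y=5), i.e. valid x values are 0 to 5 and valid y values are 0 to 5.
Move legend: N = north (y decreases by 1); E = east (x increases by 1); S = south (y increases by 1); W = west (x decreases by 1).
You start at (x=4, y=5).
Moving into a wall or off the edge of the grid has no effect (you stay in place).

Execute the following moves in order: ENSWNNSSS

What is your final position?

Answer: Final position: (x=4, y=5)

Derivation:
Start: (x=4, y=5)
  E (east): (x=4, y=5) -> (x=5, y=5)
  N (north): (x=5, y=5) -> (x=5, y=4)
  S (south): (x=5, y=4) -> (x=5, y=5)
  W (west): (x=5, y=5) -> (x=4, y=5)
  N (north): (x=4, y=5) -> (x=4, y=4)
  N (north): (x=4, y=4) -> (x=4, y=3)
  S (south): (x=4, y=3) -> (x=4, y=4)
  S (south): (x=4, y=4) -> (x=4, y=5)
  S (south): blocked, stay at (x=4, y=5)
Final: (x=4, y=5)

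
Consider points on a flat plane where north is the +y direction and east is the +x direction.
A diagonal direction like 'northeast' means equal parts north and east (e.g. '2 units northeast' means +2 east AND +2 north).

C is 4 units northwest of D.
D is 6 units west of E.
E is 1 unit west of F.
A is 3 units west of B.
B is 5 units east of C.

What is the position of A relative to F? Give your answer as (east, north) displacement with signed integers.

Place F at the origin (east=0, north=0).
  E is 1 unit west of F: delta (east=-1, north=+0); E at (east=-1, north=0).
  D is 6 units west of E: delta (east=-6, north=+0); D at (east=-7, north=0).
  C is 4 units northwest of D: delta (east=-4, north=+4); C at (east=-11, north=4).
  B is 5 units east of C: delta (east=+5, north=+0); B at (east=-6, north=4).
  A is 3 units west of B: delta (east=-3, north=+0); A at (east=-9, north=4).
Therefore A relative to F: (east=-9, north=4).

Answer: A is at (east=-9, north=4) relative to F.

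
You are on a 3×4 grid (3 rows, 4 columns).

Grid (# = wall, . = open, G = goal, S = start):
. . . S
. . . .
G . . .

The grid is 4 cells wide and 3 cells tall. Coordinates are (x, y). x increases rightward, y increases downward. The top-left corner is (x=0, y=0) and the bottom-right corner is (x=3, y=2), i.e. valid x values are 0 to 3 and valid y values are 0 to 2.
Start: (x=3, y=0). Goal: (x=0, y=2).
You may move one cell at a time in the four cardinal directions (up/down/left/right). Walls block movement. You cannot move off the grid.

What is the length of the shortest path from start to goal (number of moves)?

BFS from (x=3, y=0) until reaching (x=0, y=2):
  Distance 0: (x=3, y=0)
  Distance 1: (x=2, y=0), (x=3, y=1)
  Distance 2: (x=1, y=0), (x=2, y=1), (x=3, y=2)
  Distance 3: (x=0, y=0), (x=1, y=1), (x=2, y=2)
  Distance 4: (x=0, y=1), (x=1, y=2)
  Distance 5: (x=0, y=2)  <- goal reached here
One shortest path (5 moves): (x=3, y=0) -> (x=2, y=0) -> (x=1, y=0) -> (x=0, y=0) -> (x=0, y=1) -> (x=0, y=2)

Answer: Shortest path length: 5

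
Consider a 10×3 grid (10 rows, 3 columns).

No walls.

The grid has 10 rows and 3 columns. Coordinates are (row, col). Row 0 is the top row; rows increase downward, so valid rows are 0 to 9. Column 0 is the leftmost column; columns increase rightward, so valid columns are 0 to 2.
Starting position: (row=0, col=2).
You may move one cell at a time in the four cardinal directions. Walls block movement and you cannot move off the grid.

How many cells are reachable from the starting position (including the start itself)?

BFS flood-fill from (row=0, col=2):
  Distance 0: (row=0, col=2)
  Distance 1: (row=0, col=1), (row=1, col=2)
  Distance 2: (row=0, col=0), (row=1, col=1), (row=2, col=2)
  Distance 3: (row=1, col=0), (row=2, col=1), (row=3, col=2)
  Distance 4: (row=2, col=0), (row=3, col=1), (row=4, col=2)
  Distance 5: (row=3, col=0), (row=4, col=1), (row=5, col=2)
  Distance 6: (row=4, col=0), (row=5, col=1), (row=6, col=2)
  Distance 7: (row=5, col=0), (row=6, col=1), (row=7, col=2)
  Distance 8: (row=6, col=0), (row=7, col=1), (row=8, col=2)
  Distance 9: (row=7, col=0), (row=8, col=1), (row=9, col=2)
  Distance 10: (row=8, col=0), (row=9, col=1)
  Distance 11: (row=9, col=0)
Total reachable: 30 (grid has 30 open cells total)

Answer: Reachable cells: 30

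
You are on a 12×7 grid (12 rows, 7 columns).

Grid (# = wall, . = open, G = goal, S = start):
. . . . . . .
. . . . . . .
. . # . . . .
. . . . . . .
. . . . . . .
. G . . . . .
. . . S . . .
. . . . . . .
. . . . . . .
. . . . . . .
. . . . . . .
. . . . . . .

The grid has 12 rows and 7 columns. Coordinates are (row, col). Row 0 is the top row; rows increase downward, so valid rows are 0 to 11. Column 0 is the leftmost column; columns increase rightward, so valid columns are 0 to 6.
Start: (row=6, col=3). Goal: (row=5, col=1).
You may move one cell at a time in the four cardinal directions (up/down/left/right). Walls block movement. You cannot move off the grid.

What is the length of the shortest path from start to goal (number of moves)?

Answer: Shortest path length: 3

Derivation:
BFS from (row=6, col=3) until reaching (row=5, col=1):
  Distance 0: (row=6, col=3)
  Distance 1: (row=5, col=3), (row=6, col=2), (row=6, col=4), (row=7, col=3)
  Distance 2: (row=4, col=3), (row=5, col=2), (row=5, col=4), (row=6, col=1), (row=6, col=5), (row=7, col=2), (row=7, col=4), (row=8, col=3)
  Distance 3: (row=3, col=3), (row=4, col=2), (row=4, col=4), (row=5, col=1), (row=5, col=5), (row=6, col=0), (row=6, col=6), (row=7, col=1), (row=7, col=5), (row=8, col=2), (row=8, col=4), (row=9, col=3)  <- goal reached here
One shortest path (3 moves): (row=6, col=3) -> (row=6, col=2) -> (row=6, col=1) -> (row=5, col=1)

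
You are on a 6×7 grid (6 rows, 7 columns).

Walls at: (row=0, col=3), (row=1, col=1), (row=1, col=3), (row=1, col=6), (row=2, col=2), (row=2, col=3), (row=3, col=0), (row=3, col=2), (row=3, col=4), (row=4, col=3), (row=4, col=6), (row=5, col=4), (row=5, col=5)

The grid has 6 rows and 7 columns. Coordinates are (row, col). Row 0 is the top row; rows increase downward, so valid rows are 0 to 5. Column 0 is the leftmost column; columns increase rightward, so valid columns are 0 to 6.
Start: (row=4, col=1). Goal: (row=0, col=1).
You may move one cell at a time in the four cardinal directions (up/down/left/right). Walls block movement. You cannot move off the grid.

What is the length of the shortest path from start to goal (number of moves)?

BFS from (row=4, col=1) until reaching (row=0, col=1):
  Distance 0: (row=4, col=1)
  Distance 1: (row=3, col=1), (row=4, col=0), (row=4, col=2), (row=5, col=1)
  Distance 2: (row=2, col=1), (row=5, col=0), (row=5, col=2)
  Distance 3: (row=2, col=0), (row=5, col=3)
  Distance 4: (row=1, col=0)
  Distance 5: (row=0, col=0)
  Distance 6: (row=0, col=1)  <- goal reached here
One shortest path (6 moves): (row=4, col=1) -> (row=3, col=1) -> (row=2, col=1) -> (row=2, col=0) -> (row=1, col=0) -> (row=0, col=0) -> (row=0, col=1)

Answer: Shortest path length: 6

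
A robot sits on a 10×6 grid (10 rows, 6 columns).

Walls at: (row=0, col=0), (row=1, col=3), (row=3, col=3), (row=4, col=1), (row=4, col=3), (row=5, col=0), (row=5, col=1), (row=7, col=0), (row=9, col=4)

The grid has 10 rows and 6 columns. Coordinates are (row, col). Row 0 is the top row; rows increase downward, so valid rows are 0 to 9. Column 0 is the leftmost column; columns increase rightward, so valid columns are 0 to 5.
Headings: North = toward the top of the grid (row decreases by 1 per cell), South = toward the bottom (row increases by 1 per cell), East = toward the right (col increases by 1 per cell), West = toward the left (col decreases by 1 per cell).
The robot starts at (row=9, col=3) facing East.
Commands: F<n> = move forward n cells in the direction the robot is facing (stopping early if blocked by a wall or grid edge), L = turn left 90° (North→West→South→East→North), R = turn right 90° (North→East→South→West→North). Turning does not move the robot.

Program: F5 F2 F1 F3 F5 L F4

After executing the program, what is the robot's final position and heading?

Answer: Final position: (row=5, col=3), facing North

Derivation:
Start: (row=9, col=3), facing East
  F5: move forward 0/5 (blocked), now at (row=9, col=3)
  F2: move forward 0/2 (blocked), now at (row=9, col=3)
  F1: move forward 0/1 (blocked), now at (row=9, col=3)
  F3: move forward 0/3 (blocked), now at (row=9, col=3)
  F5: move forward 0/5 (blocked), now at (row=9, col=3)
  L: turn left, now facing North
  F4: move forward 4, now at (row=5, col=3)
Final: (row=5, col=3), facing North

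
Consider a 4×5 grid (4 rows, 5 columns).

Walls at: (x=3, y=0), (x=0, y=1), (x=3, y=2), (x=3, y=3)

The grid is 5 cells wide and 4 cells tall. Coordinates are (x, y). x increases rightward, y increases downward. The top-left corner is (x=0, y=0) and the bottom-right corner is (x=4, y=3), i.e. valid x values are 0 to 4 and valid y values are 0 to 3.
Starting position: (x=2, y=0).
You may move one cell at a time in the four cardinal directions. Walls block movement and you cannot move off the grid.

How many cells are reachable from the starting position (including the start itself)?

BFS flood-fill from (x=2, y=0):
  Distance 0: (x=2, y=0)
  Distance 1: (x=1, y=0), (x=2, y=1)
  Distance 2: (x=0, y=0), (x=1, y=1), (x=3, y=1), (x=2, y=2)
  Distance 3: (x=4, y=1), (x=1, y=2), (x=2, y=3)
  Distance 4: (x=4, y=0), (x=0, y=2), (x=4, y=2), (x=1, y=3)
  Distance 5: (x=0, y=3), (x=4, y=3)
Total reachable: 16 (grid has 16 open cells total)

Answer: Reachable cells: 16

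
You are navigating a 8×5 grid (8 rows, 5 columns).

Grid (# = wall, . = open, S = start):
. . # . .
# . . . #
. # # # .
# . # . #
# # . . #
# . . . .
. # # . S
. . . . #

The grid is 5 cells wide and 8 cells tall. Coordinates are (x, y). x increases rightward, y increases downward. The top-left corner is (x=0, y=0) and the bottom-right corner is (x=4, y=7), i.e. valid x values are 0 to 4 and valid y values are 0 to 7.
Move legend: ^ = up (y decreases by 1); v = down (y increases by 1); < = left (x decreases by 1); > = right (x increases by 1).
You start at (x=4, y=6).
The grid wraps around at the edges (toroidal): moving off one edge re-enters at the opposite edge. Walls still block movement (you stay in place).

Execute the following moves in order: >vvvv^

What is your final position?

Start: (x=4, y=6)
  > (right): (x=4, y=6) -> (x=0, y=6)
  v (down): (x=0, y=6) -> (x=0, y=7)
  v (down): (x=0, y=7) -> (x=0, y=0)
  v (down): blocked, stay at (x=0, y=0)
  v (down): blocked, stay at (x=0, y=0)
  ^ (up): (x=0, y=0) -> (x=0, y=7)
Final: (x=0, y=7)

Answer: Final position: (x=0, y=7)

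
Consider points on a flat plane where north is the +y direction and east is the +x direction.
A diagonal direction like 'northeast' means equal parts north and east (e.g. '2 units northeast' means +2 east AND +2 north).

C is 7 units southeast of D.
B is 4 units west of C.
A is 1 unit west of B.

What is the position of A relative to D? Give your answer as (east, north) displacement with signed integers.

Place D at the origin (east=0, north=0).
  C is 7 units southeast of D: delta (east=+7, north=-7); C at (east=7, north=-7).
  B is 4 units west of C: delta (east=-4, north=+0); B at (east=3, north=-7).
  A is 1 unit west of B: delta (east=-1, north=+0); A at (east=2, north=-7).
Therefore A relative to D: (east=2, north=-7).

Answer: A is at (east=2, north=-7) relative to D.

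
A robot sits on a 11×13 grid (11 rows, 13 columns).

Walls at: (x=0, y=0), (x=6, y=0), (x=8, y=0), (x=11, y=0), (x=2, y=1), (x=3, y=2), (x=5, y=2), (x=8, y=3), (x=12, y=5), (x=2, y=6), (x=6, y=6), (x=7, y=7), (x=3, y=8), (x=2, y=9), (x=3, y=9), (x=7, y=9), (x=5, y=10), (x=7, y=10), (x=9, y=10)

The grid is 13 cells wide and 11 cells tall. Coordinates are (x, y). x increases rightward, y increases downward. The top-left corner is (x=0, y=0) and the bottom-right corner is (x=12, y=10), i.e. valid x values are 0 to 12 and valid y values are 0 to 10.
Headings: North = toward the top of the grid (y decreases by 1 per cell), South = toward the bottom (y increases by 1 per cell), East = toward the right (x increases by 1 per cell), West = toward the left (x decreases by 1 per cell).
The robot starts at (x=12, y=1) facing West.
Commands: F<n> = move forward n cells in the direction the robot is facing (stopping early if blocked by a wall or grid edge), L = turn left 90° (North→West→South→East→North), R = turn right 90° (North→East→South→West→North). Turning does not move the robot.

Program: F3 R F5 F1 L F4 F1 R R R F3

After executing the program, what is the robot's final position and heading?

Answer: Final position: (x=9, y=3), facing South

Derivation:
Start: (x=12, y=1), facing West
  F3: move forward 3, now at (x=9, y=1)
  R: turn right, now facing North
  F5: move forward 1/5 (blocked), now at (x=9, y=0)
  F1: move forward 0/1 (blocked), now at (x=9, y=0)
  L: turn left, now facing West
  F4: move forward 0/4 (blocked), now at (x=9, y=0)
  F1: move forward 0/1 (blocked), now at (x=9, y=0)
  R: turn right, now facing North
  R: turn right, now facing East
  R: turn right, now facing South
  F3: move forward 3, now at (x=9, y=3)
Final: (x=9, y=3), facing South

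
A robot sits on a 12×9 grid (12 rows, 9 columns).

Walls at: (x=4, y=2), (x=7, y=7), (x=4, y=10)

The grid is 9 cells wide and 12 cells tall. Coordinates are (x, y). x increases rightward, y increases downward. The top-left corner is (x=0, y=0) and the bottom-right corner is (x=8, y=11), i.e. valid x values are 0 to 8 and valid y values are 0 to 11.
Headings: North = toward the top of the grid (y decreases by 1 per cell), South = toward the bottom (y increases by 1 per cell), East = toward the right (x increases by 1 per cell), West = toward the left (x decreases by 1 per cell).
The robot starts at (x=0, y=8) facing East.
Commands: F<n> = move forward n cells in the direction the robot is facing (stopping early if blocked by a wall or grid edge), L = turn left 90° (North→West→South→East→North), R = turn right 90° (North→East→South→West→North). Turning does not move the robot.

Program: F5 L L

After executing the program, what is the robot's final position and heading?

Start: (x=0, y=8), facing East
  F5: move forward 5, now at (x=5, y=8)
  L: turn left, now facing North
  L: turn left, now facing West
Final: (x=5, y=8), facing West

Answer: Final position: (x=5, y=8), facing West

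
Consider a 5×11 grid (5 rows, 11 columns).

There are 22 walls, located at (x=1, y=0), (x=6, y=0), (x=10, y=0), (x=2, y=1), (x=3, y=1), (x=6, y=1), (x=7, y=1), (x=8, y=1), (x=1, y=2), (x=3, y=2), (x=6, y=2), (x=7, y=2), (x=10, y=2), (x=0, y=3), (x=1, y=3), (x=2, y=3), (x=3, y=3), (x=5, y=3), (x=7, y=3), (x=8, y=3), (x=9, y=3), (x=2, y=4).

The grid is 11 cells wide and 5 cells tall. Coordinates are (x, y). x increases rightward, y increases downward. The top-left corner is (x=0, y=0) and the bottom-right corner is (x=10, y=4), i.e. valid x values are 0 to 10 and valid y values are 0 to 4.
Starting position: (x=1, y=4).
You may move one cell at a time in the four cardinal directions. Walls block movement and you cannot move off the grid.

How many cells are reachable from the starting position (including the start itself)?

BFS flood-fill from (x=1, y=4):
  Distance 0: (x=1, y=4)
  Distance 1: (x=0, y=4)
Total reachable: 2 (grid has 33 open cells total)

Answer: Reachable cells: 2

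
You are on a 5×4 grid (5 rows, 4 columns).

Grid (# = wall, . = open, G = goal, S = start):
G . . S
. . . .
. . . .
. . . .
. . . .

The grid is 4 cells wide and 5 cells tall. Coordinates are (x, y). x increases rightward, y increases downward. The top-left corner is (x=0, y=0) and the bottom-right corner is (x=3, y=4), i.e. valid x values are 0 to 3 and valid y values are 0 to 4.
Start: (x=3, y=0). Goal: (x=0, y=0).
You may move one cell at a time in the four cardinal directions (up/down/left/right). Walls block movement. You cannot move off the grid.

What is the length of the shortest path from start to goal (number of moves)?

Answer: Shortest path length: 3

Derivation:
BFS from (x=3, y=0) until reaching (x=0, y=0):
  Distance 0: (x=3, y=0)
  Distance 1: (x=2, y=0), (x=3, y=1)
  Distance 2: (x=1, y=0), (x=2, y=1), (x=3, y=2)
  Distance 3: (x=0, y=0), (x=1, y=1), (x=2, y=2), (x=3, y=3)  <- goal reached here
One shortest path (3 moves): (x=3, y=0) -> (x=2, y=0) -> (x=1, y=0) -> (x=0, y=0)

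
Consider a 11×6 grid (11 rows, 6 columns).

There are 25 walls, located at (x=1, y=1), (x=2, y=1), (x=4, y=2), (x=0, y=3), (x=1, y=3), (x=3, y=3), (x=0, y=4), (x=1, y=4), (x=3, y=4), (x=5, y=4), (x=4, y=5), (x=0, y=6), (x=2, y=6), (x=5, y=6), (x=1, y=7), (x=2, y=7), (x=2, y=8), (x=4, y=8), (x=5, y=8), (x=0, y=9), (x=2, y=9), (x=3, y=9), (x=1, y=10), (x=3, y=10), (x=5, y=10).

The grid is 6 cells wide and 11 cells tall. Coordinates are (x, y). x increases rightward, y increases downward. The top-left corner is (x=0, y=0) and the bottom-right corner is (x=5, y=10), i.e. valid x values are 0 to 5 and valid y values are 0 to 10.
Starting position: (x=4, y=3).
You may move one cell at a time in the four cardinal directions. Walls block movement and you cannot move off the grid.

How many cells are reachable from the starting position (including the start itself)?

BFS flood-fill from (x=4, y=3):
  Distance 0: (x=4, y=3)
  Distance 1: (x=5, y=3), (x=4, y=4)
  Distance 2: (x=5, y=2)
  Distance 3: (x=5, y=1)
  Distance 4: (x=5, y=0), (x=4, y=1)
  Distance 5: (x=4, y=0), (x=3, y=1)
  Distance 6: (x=3, y=0), (x=3, y=2)
  Distance 7: (x=2, y=0), (x=2, y=2)
  Distance 8: (x=1, y=0), (x=1, y=2), (x=2, y=3)
  Distance 9: (x=0, y=0), (x=0, y=2), (x=2, y=4)
  Distance 10: (x=0, y=1), (x=2, y=5)
  Distance 11: (x=1, y=5), (x=3, y=5)
  Distance 12: (x=0, y=5), (x=1, y=6), (x=3, y=6)
  Distance 13: (x=4, y=6), (x=3, y=7)
  Distance 14: (x=4, y=7), (x=3, y=8)
  Distance 15: (x=5, y=7)
Total reachable: 31 (grid has 41 open cells total)

Answer: Reachable cells: 31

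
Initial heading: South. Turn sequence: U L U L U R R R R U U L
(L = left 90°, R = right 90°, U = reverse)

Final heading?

Answer: Final heading: East

Derivation:
Start: South
  U (U-turn (180°)) -> North
  L (left (90° counter-clockwise)) -> West
  U (U-turn (180°)) -> East
  L (left (90° counter-clockwise)) -> North
  U (U-turn (180°)) -> South
  R (right (90° clockwise)) -> West
  R (right (90° clockwise)) -> North
  R (right (90° clockwise)) -> East
  R (right (90° clockwise)) -> South
  U (U-turn (180°)) -> North
  U (U-turn (180°)) -> South
  L (left (90° counter-clockwise)) -> East
Final: East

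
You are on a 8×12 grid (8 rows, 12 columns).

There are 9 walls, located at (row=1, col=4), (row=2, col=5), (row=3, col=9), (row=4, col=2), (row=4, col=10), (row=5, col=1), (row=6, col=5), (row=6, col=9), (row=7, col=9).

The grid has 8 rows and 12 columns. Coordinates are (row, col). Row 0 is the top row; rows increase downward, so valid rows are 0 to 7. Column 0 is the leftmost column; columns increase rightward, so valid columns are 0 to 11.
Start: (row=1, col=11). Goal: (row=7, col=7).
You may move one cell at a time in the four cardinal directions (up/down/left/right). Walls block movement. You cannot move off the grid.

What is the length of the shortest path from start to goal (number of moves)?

BFS from (row=1, col=11) until reaching (row=7, col=7):
  Distance 0: (row=1, col=11)
  Distance 1: (row=0, col=11), (row=1, col=10), (row=2, col=11)
  Distance 2: (row=0, col=10), (row=1, col=9), (row=2, col=10), (row=3, col=11)
  Distance 3: (row=0, col=9), (row=1, col=8), (row=2, col=9), (row=3, col=10), (row=4, col=11)
  Distance 4: (row=0, col=8), (row=1, col=7), (row=2, col=8), (row=5, col=11)
  Distance 5: (row=0, col=7), (row=1, col=6), (row=2, col=7), (row=3, col=8), (row=5, col=10), (row=6, col=11)
  Distance 6: (row=0, col=6), (row=1, col=5), (row=2, col=6), (row=3, col=7), (row=4, col=8), (row=5, col=9), (row=6, col=10), (row=7, col=11)
  Distance 7: (row=0, col=5), (row=3, col=6), (row=4, col=7), (row=4, col=9), (row=5, col=8), (row=7, col=10)
  Distance 8: (row=0, col=4), (row=3, col=5), (row=4, col=6), (row=5, col=7), (row=6, col=8)
  Distance 9: (row=0, col=3), (row=3, col=4), (row=4, col=5), (row=5, col=6), (row=6, col=7), (row=7, col=8)
  Distance 10: (row=0, col=2), (row=1, col=3), (row=2, col=4), (row=3, col=3), (row=4, col=4), (row=5, col=5), (row=6, col=6), (row=7, col=7)  <- goal reached here
One shortest path (10 moves): (row=1, col=11) -> (row=1, col=10) -> (row=1, col=9) -> (row=1, col=8) -> (row=1, col=7) -> (row=2, col=7) -> (row=3, col=7) -> (row=4, col=7) -> (row=5, col=7) -> (row=6, col=7) -> (row=7, col=7)

Answer: Shortest path length: 10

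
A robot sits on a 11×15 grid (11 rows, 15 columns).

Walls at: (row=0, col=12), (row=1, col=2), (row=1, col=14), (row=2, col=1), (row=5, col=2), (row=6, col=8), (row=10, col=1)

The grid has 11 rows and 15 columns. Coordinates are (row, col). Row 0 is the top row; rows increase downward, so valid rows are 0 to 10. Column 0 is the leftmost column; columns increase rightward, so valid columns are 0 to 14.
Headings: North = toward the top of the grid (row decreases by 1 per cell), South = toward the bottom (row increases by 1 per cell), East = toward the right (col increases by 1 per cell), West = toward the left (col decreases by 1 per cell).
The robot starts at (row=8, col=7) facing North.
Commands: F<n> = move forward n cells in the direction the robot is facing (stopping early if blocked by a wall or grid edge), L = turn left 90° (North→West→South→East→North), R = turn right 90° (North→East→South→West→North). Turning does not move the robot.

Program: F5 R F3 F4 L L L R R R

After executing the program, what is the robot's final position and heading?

Answer: Final position: (row=3, col=14), facing East

Derivation:
Start: (row=8, col=7), facing North
  F5: move forward 5, now at (row=3, col=7)
  R: turn right, now facing East
  F3: move forward 3, now at (row=3, col=10)
  F4: move forward 4, now at (row=3, col=14)
  L: turn left, now facing North
  L: turn left, now facing West
  L: turn left, now facing South
  R: turn right, now facing West
  R: turn right, now facing North
  R: turn right, now facing East
Final: (row=3, col=14), facing East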